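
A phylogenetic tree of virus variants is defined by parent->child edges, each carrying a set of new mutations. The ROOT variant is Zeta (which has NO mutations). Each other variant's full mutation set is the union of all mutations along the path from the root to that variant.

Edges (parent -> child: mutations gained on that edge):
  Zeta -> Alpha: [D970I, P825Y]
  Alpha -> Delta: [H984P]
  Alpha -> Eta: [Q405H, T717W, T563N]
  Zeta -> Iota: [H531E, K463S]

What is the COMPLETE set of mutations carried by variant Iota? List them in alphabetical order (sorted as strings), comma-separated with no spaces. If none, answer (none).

At Zeta: gained [] -> total []
At Iota: gained ['H531E', 'K463S'] -> total ['H531E', 'K463S']

Answer: H531E,K463S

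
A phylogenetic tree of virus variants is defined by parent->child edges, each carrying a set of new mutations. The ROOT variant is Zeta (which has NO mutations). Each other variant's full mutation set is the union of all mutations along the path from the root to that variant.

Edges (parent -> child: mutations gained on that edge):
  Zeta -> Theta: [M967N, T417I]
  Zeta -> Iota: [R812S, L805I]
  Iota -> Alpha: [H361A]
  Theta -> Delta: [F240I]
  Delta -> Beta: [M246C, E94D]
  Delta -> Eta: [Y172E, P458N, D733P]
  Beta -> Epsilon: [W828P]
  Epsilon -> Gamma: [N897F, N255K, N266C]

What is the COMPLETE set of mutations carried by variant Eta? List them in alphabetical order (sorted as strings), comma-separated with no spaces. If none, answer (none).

At Zeta: gained [] -> total []
At Theta: gained ['M967N', 'T417I'] -> total ['M967N', 'T417I']
At Delta: gained ['F240I'] -> total ['F240I', 'M967N', 'T417I']
At Eta: gained ['Y172E', 'P458N', 'D733P'] -> total ['D733P', 'F240I', 'M967N', 'P458N', 'T417I', 'Y172E']

Answer: D733P,F240I,M967N,P458N,T417I,Y172E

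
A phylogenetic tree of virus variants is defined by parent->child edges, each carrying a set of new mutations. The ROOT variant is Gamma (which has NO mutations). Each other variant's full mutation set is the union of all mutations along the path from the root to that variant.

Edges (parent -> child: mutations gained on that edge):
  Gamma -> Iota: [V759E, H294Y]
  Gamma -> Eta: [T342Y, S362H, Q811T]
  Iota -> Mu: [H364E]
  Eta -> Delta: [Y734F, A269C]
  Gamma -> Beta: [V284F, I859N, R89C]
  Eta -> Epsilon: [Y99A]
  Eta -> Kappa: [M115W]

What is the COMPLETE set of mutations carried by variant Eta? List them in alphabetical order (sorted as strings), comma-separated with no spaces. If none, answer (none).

Answer: Q811T,S362H,T342Y

Derivation:
At Gamma: gained [] -> total []
At Eta: gained ['T342Y', 'S362H', 'Q811T'] -> total ['Q811T', 'S362H', 'T342Y']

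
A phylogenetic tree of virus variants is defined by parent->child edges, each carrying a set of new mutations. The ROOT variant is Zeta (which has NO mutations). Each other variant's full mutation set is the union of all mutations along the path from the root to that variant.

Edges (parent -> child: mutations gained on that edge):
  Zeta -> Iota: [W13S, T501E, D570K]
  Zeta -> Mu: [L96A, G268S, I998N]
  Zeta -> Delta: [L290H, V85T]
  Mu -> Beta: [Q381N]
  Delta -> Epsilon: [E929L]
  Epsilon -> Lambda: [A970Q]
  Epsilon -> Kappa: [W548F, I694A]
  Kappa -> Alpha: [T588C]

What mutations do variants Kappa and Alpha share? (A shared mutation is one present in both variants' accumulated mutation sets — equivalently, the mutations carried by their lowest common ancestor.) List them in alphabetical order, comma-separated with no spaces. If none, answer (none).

Accumulating mutations along path to Kappa:
  At Zeta: gained [] -> total []
  At Delta: gained ['L290H', 'V85T'] -> total ['L290H', 'V85T']
  At Epsilon: gained ['E929L'] -> total ['E929L', 'L290H', 'V85T']
  At Kappa: gained ['W548F', 'I694A'] -> total ['E929L', 'I694A', 'L290H', 'V85T', 'W548F']
Mutations(Kappa) = ['E929L', 'I694A', 'L290H', 'V85T', 'W548F']
Accumulating mutations along path to Alpha:
  At Zeta: gained [] -> total []
  At Delta: gained ['L290H', 'V85T'] -> total ['L290H', 'V85T']
  At Epsilon: gained ['E929L'] -> total ['E929L', 'L290H', 'V85T']
  At Kappa: gained ['W548F', 'I694A'] -> total ['E929L', 'I694A', 'L290H', 'V85T', 'W548F']
  At Alpha: gained ['T588C'] -> total ['E929L', 'I694A', 'L290H', 'T588C', 'V85T', 'W548F']
Mutations(Alpha) = ['E929L', 'I694A', 'L290H', 'T588C', 'V85T', 'W548F']
Intersection: ['E929L', 'I694A', 'L290H', 'V85T', 'W548F'] ∩ ['E929L', 'I694A', 'L290H', 'T588C', 'V85T', 'W548F'] = ['E929L', 'I694A', 'L290H', 'V85T', 'W548F']

Answer: E929L,I694A,L290H,V85T,W548F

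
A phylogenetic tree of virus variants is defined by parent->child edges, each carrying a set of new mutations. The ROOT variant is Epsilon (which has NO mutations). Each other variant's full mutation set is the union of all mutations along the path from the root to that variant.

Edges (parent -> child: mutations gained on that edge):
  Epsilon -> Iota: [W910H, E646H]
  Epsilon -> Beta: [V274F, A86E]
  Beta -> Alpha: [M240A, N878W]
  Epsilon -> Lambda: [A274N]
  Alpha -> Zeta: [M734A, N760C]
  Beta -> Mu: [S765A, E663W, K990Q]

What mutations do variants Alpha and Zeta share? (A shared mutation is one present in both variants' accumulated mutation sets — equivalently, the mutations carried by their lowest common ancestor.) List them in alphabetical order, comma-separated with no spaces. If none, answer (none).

Answer: A86E,M240A,N878W,V274F

Derivation:
Accumulating mutations along path to Alpha:
  At Epsilon: gained [] -> total []
  At Beta: gained ['V274F', 'A86E'] -> total ['A86E', 'V274F']
  At Alpha: gained ['M240A', 'N878W'] -> total ['A86E', 'M240A', 'N878W', 'V274F']
Mutations(Alpha) = ['A86E', 'M240A', 'N878W', 'V274F']
Accumulating mutations along path to Zeta:
  At Epsilon: gained [] -> total []
  At Beta: gained ['V274F', 'A86E'] -> total ['A86E', 'V274F']
  At Alpha: gained ['M240A', 'N878W'] -> total ['A86E', 'M240A', 'N878W', 'V274F']
  At Zeta: gained ['M734A', 'N760C'] -> total ['A86E', 'M240A', 'M734A', 'N760C', 'N878W', 'V274F']
Mutations(Zeta) = ['A86E', 'M240A', 'M734A', 'N760C', 'N878W', 'V274F']
Intersection: ['A86E', 'M240A', 'N878W', 'V274F'] ∩ ['A86E', 'M240A', 'M734A', 'N760C', 'N878W', 'V274F'] = ['A86E', 'M240A', 'N878W', 'V274F']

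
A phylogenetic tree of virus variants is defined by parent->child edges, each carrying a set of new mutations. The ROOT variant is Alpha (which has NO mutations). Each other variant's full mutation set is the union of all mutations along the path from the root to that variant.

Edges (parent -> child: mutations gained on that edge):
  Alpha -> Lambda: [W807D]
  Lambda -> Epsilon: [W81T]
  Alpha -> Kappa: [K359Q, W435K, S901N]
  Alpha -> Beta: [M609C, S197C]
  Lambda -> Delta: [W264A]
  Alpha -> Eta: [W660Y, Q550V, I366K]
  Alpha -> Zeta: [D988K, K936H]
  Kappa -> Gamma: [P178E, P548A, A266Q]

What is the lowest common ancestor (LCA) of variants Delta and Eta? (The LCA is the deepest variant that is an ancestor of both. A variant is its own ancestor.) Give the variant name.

Path from root to Delta: Alpha -> Lambda -> Delta
  ancestors of Delta: {Alpha, Lambda, Delta}
Path from root to Eta: Alpha -> Eta
  ancestors of Eta: {Alpha, Eta}
Common ancestors: {Alpha}
Walk up from Eta: Eta (not in ancestors of Delta), Alpha (in ancestors of Delta)
Deepest common ancestor (LCA) = Alpha

Answer: Alpha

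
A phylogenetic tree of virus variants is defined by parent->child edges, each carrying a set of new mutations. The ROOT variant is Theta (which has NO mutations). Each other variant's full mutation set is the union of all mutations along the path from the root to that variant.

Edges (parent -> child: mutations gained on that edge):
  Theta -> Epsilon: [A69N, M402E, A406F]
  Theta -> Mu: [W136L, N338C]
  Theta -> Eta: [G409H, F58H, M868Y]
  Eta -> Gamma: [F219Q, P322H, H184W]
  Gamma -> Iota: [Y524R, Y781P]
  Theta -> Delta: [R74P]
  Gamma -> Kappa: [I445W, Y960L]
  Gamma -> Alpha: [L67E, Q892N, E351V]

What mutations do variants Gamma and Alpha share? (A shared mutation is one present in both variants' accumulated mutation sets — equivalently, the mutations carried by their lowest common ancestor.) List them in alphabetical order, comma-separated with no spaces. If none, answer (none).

Accumulating mutations along path to Gamma:
  At Theta: gained [] -> total []
  At Eta: gained ['G409H', 'F58H', 'M868Y'] -> total ['F58H', 'G409H', 'M868Y']
  At Gamma: gained ['F219Q', 'P322H', 'H184W'] -> total ['F219Q', 'F58H', 'G409H', 'H184W', 'M868Y', 'P322H']
Mutations(Gamma) = ['F219Q', 'F58H', 'G409H', 'H184W', 'M868Y', 'P322H']
Accumulating mutations along path to Alpha:
  At Theta: gained [] -> total []
  At Eta: gained ['G409H', 'F58H', 'M868Y'] -> total ['F58H', 'G409H', 'M868Y']
  At Gamma: gained ['F219Q', 'P322H', 'H184W'] -> total ['F219Q', 'F58H', 'G409H', 'H184W', 'M868Y', 'P322H']
  At Alpha: gained ['L67E', 'Q892N', 'E351V'] -> total ['E351V', 'F219Q', 'F58H', 'G409H', 'H184W', 'L67E', 'M868Y', 'P322H', 'Q892N']
Mutations(Alpha) = ['E351V', 'F219Q', 'F58H', 'G409H', 'H184W', 'L67E', 'M868Y', 'P322H', 'Q892N']
Intersection: ['F219Q', 'F58H', 'G409H', 'H184W', 'M868Y', 'P322H'] ∩ ['E351V', 'F219Q', 'F58H', 'G409H', 'H184W', 'L67E', 'M868Y', 'P322H', 'Q892N'] = ['F219Q', 'F58H', 'G409H', 'H184W', 'M868Y', 'P322H']

Answer: F219Q,F58H,G409H,H184W,M868Y,P322H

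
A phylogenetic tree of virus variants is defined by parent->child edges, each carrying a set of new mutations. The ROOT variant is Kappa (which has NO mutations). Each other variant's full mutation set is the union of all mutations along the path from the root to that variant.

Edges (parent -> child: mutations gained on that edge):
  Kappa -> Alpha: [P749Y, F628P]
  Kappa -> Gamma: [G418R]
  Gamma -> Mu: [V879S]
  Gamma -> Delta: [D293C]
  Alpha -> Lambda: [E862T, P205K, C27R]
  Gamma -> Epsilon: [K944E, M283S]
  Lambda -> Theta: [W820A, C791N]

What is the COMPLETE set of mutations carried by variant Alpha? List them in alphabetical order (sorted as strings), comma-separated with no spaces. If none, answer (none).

At Kappa: gained [] -> total []
At Alpha: gained ['P749Y', 'F628P'] -> total ['F628P', 'P749Y']

Answer: F628P,P749Y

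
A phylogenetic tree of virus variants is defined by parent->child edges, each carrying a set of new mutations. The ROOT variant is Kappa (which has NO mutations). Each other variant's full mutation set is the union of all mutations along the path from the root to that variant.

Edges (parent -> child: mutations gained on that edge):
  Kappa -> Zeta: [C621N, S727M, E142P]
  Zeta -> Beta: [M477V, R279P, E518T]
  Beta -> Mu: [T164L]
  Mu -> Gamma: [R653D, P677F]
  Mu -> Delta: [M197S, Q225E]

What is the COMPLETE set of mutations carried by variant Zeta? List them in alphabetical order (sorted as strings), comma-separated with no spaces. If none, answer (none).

At Kappa: gained [] -> total []
At Zeta: gained ['C621N', 'S727M', 'E142P'] -> total ['C621N', 'E142P', 'S727M']

Answer: C621N,E142P,S727M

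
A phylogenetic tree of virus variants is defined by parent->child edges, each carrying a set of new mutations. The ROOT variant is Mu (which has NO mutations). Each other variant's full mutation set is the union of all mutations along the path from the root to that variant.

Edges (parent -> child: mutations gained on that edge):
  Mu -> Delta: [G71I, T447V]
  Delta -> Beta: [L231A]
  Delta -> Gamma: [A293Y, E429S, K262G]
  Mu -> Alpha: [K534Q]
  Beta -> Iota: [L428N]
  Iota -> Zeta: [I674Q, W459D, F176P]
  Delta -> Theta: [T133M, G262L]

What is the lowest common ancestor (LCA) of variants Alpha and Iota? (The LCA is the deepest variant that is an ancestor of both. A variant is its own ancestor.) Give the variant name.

Path from root to Alpha: Mu -> Alpha
  ancestors of Alpha: {Mu, Alpha}
Path from root to Iota: Mu -> Delta -> Beta -> Iota
  ancestors of Iota: {Mu, Delta, Beta, Iota}
Common ancestors: {Mu}
Walk up from Iota: Iota (not in ancestors of Alpha), Beta (not in ancestors of Alpha), Delta (not in ancestors of Alpha), Mu (in ancestors of Alpha)
Deepest common ancestor (LCA) = Mu

Answer: Mu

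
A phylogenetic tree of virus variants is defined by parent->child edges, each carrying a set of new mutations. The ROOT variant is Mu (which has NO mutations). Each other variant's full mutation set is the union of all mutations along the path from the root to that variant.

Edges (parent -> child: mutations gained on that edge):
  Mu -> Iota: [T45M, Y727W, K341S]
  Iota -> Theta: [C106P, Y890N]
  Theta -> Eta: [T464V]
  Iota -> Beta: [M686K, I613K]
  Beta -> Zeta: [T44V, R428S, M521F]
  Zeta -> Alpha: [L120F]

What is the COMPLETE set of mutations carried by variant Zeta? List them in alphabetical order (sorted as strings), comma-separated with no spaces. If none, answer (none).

Answer: I613K,K341S,M521F,M686K,R428S,T44V,T45M,Y727W

Derivation:
At Mu: gained [] -> total []
At Iota: gained ['T45M', 'Y727W', 'K341S'] -> total ['K341S', 'T45M', 'Y727W']
At Beta: gained ['M686K', 'I613K'] -> total ['I613K', 'K341S', 'M686K', 'T45M', 'Y727W']
At Zeta: gained ['T44V', 'R428S', 'M521F'] -> total ['I613K', 'K341S', 'M521F', 'M686K', 'R428S', 'T44V', 'T45M', 'Y727W']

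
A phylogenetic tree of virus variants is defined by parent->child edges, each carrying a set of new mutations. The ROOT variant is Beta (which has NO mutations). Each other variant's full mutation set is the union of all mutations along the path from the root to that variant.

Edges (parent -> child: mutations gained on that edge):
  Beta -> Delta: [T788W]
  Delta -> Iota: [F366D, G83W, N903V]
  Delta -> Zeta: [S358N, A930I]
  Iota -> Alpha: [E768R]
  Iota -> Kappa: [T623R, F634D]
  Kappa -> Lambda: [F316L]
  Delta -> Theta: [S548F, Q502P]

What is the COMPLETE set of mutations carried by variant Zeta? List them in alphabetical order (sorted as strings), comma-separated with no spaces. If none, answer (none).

Answer: A930I,S358N,T788W

Derivation:
At Beta: gained [] -> total []
At Delta: gained ['T788W'] -> total ['T788W']
At Zeta: gained ['S358N', 'A930I'] -> total ['A930I', 'S358N', 'T788W']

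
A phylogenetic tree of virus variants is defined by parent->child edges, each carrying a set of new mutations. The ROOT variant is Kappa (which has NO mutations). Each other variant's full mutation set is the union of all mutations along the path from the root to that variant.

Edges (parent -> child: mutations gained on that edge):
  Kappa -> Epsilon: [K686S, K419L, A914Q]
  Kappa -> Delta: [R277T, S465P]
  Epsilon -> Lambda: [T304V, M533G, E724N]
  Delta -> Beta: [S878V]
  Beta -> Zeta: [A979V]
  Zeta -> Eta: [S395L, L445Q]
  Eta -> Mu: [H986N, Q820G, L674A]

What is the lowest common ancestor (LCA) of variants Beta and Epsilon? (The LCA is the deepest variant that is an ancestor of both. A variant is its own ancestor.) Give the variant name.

Answer: Kappa

Derivation:
Path from root to Beta: Kappa -> Delta -> Beta
  ancestors of Beta: {Kappa, Delta, Beta}
Path from root to Epsilon: Kappa -> Epsilon
  ancestors of Epsilon: {Kappa, Epsilon}
Common ancestors: {Kappa}
Walk up from Epsilon: Epsilon (not in ancestors of Beta), Kappa (in ancestors of Beta)
Deepest common ancestor (LCA) = Kappa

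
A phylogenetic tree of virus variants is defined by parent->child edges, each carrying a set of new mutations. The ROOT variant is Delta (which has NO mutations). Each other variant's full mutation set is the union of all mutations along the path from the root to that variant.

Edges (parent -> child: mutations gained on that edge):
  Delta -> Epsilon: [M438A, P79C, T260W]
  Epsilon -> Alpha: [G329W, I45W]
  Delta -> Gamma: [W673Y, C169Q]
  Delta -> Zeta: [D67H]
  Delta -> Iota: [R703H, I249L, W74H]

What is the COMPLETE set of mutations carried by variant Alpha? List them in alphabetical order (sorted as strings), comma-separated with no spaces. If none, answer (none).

At Delta: gained [] -> total []
At Epsilon: gained ['M438A', 'P79C', 'T260W'] -> total ['M438A', 'P79C', 'T260W']
At Alpha: gained ['G329W', 'I45W'] -> total ['G329W', 'I45W', 'M438A', 'P79C', 'T260W']

Answer: G329W,I45W,M438A,P79C,T260W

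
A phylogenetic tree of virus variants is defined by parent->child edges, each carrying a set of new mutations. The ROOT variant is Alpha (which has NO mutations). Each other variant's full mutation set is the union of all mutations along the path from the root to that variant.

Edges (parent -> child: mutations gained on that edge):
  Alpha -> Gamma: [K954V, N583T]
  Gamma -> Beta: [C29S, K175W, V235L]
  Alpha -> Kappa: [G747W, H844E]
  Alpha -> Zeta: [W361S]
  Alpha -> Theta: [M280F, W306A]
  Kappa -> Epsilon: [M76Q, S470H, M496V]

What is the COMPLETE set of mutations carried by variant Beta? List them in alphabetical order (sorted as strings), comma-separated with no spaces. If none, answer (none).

At Alpha: gained [] -> total []
At Gamma: gained ['K954V', 'N583T'] -> total ['K954V', 'N583T']
At Beta: gained ['C29S', 'K175W', 'V235L'] -> total ['C29S', 'K175W', 'K954V', 'N583T', 'V235L']

Answer: C29S,K175W,K954V,N583T,V235L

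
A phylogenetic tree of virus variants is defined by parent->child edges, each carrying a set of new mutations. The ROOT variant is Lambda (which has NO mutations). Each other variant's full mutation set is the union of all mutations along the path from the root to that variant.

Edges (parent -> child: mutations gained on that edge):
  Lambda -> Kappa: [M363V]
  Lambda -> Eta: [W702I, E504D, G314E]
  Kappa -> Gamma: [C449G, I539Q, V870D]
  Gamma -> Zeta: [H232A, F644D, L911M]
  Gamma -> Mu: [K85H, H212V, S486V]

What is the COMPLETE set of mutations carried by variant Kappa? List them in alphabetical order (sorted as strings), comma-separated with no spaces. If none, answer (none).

At Lambda: gained [] -> total []
At Kappa: gained ['M363V'] -> total ['M363V']

Answer: M363V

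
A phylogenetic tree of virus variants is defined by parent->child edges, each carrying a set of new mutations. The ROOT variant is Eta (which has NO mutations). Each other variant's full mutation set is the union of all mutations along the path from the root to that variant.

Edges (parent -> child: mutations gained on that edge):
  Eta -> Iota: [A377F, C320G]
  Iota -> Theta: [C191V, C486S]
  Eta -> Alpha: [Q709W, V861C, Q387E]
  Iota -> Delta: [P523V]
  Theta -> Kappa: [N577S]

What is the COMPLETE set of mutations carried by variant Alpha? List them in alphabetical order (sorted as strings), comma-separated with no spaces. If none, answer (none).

Answer: Q387E,Q709W,V861C

Derivation:
At Eta: gained [] -> total []
At Alpha: gained ['Q709W', 'V861C', 'Q387E'] -> total ['Q387E', 'Q709W', 'V861C']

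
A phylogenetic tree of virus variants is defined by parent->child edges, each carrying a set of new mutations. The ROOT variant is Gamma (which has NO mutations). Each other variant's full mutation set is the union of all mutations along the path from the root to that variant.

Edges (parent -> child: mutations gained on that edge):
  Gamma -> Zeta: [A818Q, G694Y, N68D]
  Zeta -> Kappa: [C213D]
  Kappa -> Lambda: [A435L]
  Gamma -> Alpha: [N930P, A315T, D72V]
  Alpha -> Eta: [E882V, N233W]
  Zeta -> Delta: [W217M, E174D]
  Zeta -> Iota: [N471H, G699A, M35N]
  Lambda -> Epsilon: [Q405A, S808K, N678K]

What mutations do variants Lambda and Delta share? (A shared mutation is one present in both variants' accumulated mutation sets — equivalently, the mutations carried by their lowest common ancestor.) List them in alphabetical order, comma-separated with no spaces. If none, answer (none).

Accumulating mutations along path to Lambda:
  At Gamma: gained [] -> total []
  At Zeta: gained ['A818Q', 'G694Y', 'N68D'] -> total ['A818Q', 'G694Y', 'N68D']
  At Kappa: gained ['C213D'] -> total ['A818Q', 'C213D', 'G694Y', 'N68D']
  At Lambda: gained ['A435L'] -> total ['A435L', 'A818Q', 'C213D', 'G694Y', 'N68D']
Mutations(Lambda) = ['A435L', 'A818Q', 'C213D', 'G694Y', 'N68D']
Accumulating mutations along path to Delta:
  At Gamma: gained [] -> total []
  At Zeta: gained ['A818Q', 'G694Y', 'N68D'] -> total ['A818Q', 'G694Y', 'N68D']
  At Delta: gained ['W217M', 'E174D'] -> total ['A818Q', 'E174D', 'G694Y', 'N68D', 'W217M']
Mutations(Delta) = ['A818Q', 'E174D', 'G694Y', 'N68D', 'W217M']
Intersection: ['A435L', 'A818Q', 'C213D', 'G694Y', 'N68D'] ∩ ['A818Q', 'E174D', 'G694Y', 'N68D', 'W217M'] = ['A818Q', 'G694Y', 'N68D']

Answer: A818Q,G694Y,N68D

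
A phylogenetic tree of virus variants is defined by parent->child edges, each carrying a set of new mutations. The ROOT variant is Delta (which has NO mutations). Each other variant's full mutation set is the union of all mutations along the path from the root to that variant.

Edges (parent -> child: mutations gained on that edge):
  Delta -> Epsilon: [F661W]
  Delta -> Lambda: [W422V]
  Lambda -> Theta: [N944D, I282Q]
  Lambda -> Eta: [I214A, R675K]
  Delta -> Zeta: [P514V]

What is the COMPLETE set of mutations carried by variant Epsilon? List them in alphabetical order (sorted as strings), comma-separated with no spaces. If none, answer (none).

Answer: F661W

Derivation:
At Delta: gained [] -> total []
At Epsilon: gained ['F661W'] -> total ['F661W']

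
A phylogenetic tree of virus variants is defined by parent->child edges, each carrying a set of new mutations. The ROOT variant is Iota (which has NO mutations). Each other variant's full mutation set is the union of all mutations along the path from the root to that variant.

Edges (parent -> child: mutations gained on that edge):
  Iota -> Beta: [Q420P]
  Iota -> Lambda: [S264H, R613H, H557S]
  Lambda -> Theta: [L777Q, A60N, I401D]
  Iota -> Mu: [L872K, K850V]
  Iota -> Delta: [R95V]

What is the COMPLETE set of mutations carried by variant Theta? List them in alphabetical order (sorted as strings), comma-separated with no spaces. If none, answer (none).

At Iota: gained [] -> total []
At Lambda: gained ['S264H', 'R613H', 'H557S'] -> total ['H557S', 'R613H', 'S264H']
At Theta: gained ['L777Q', 'A60N', 'I401D'] -> total ['A60N', 'H557S', 'I401D', 'L777Q', 'R613H', 'S264H']

Answer: A60N,H557S,I401D,L777Q,R613H,S264H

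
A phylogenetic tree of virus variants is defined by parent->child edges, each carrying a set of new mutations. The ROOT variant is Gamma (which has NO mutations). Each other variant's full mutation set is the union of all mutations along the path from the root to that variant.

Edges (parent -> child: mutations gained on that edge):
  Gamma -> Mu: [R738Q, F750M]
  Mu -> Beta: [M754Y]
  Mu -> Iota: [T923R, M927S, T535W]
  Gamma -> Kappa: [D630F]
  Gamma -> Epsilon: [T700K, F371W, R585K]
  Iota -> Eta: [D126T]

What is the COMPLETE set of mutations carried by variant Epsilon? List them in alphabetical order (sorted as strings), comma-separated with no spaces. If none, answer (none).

At Gamma: gained [] -> total []
At Epsilon: gained ['T700K', 'F371W', 'R585K'] -> total ['F371W', 'R585K', 'T700K']

Answer: F371W,R585K,T700K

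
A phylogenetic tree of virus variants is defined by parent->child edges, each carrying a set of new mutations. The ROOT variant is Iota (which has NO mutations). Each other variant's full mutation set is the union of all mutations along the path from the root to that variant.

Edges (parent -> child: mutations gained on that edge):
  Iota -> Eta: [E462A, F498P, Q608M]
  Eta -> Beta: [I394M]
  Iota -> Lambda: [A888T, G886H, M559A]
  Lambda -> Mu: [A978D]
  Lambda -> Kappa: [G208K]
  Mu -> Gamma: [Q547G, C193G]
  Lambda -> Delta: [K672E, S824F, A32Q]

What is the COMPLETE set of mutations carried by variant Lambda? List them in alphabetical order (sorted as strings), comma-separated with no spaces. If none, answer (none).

At Iota: gained [] -> total []
At Lambda: gained ['A888T', 'G886H', 'M559A'] -> total ['A888T', 'G886H', 'M559A']

Answer: A888T,G886H,M559A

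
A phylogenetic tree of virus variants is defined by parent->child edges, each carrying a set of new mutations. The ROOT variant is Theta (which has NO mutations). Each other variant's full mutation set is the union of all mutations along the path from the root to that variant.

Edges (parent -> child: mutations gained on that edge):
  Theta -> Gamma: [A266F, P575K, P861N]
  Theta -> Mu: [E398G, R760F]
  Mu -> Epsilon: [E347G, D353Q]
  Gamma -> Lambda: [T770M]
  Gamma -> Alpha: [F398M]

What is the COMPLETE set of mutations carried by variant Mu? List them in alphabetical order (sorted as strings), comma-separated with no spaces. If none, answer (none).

Answer: E398G,R760F

Derivation:
At Theta: gained [] -> total []
At Mu: gained ['E398G', 'R760F'] -> total ['E398G', 'R760F']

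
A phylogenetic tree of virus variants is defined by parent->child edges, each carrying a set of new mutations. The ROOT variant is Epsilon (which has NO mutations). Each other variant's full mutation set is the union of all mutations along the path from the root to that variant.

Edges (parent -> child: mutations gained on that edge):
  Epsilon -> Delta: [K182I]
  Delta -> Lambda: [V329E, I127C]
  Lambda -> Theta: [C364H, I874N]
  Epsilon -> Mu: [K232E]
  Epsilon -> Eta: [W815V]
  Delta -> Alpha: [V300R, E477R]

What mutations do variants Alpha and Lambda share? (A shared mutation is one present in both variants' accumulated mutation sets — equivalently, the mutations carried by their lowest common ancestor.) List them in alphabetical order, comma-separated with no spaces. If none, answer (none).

Accumulating mutations along path to Alpha:
  At Epsilon: gained [] -> total []
  At Delta: gained ['K182I'] -> total ['K182I']
  At Alpha: gained ['V300R', 'E477R'] -> total ['E477R', 'K182I', 'V300R']
Mutations(Alpha) = ['E477R', 'K182I', 'V300R']
Accumulating mutations along path to Lambda:
  At Epsilon: gained [] -> total []
  At Delta: gained ['K182I'] -> total ['K182I']
  At Lambda: gained ['V329E', 'I127C'] -> total ['I127C', 'K182I', 'V329E']
Mutations(Lambda) = ['I127C', 'K182I', 'V329E']
Intersection: ['E477R', 'K182I', 'V300R'] ∩ ['I127C', 'K182I', 'V329E'] = ['K182I']

Answer: K182I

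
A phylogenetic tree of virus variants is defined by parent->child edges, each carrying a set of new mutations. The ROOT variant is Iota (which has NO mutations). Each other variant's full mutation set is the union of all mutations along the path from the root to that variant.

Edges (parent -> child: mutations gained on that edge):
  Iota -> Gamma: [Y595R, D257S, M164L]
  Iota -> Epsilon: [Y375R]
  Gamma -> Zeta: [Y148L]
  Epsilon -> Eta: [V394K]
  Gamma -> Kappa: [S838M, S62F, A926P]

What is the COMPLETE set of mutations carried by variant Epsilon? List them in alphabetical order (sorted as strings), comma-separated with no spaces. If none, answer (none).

Answer: Y375R

Derivation:
At Iota: gained [] -> total []
At Epsilon: gained ['Y375R'] -> total ['Y375R']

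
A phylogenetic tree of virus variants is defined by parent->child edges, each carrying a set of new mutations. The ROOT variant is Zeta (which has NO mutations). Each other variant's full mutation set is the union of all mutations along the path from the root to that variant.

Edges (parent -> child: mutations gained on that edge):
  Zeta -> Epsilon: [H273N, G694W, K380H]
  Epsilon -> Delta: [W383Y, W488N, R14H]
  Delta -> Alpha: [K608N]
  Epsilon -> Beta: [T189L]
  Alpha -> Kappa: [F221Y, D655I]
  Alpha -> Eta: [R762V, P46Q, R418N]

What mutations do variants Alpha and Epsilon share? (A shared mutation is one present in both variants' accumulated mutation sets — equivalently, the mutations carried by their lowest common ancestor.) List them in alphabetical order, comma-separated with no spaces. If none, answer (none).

Accumulating mutations along path to Alpha:
  At Zeta: gained [] -> total []
  At Epsilon: gained ['H273N', 'G694W', 'K380H'] -> total ['G694W', 'H273N', 'K380H']
  At Delta: gained ['W383Y', 'W488N', 'R14H'] -> total ['G694W', 'H273N', 'K380H', 'R14H', 'W383Y', 'W488N']
  At Alpha: gained ['K608N'] -> total ['G694W', 'H273N', 'K380H', 'K608N', 'R14H', 'W383Y', 'W488N']
Mutations(Alpha) = ['G694W', 'H273N', 'K380H', 'K608N', 'R14H', 'W383Y', 'W488N']
Accumulating mutations along path to Epsilon:
  At Zeta: gained [] -> total []
  At Epsilon: gained ['H273N', 'G694W', 'K380H'] -> total ['G694W', 'H273N', 'K380H']
Mutations(Epsilon) = ['G694W', 'H273N', 'K380H']
Intersection: ['G694W', 'H273N', 'K380H', 'K608N', 'R14H', 'W383Y', 'W488N'] ∩ ['G694W', 'H273N', 'K380H'] = ['G694W', 'H273N', 'K380H']

Answer: G694W,H273N,K380H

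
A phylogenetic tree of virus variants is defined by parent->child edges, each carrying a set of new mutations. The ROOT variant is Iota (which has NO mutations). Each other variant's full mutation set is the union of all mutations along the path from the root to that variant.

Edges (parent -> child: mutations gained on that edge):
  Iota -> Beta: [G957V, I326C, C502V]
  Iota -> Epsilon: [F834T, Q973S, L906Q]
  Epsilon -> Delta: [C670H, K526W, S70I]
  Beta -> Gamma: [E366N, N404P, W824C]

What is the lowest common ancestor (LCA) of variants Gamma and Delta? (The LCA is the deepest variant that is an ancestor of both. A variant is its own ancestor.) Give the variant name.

Answer: Iota

Derivation:
Path from root to Gamma: Iota -> Beta -> Gamma
  ancestors of Gamma: {Iota, Beta, Gamma}
Path from root to Delta: Iota -> Epsilon -> Delta
  ancestors of Delta: {Iota, Epsilon, Delta}
Common ancestors: {Iota}
Walk up from Delta: Delta (not in ancestors of Gamma), Epsilon (not in ancestors of Gamma), Iota (in ancestors of Gamma)
Deepest common ancestor (LCA) = Iota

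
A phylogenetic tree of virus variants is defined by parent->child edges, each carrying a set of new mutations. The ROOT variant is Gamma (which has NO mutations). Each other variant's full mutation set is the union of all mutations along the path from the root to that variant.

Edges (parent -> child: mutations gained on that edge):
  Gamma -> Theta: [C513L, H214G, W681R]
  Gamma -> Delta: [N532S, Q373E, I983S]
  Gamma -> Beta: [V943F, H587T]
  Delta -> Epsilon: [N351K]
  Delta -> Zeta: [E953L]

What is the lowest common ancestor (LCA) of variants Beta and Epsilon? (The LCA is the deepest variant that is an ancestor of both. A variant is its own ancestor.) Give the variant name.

Path from root to Beta: Gamma -> Beta
  ancestors of Beta: {Gamma, Beta}
Path from root to Epsilon: Gamma -> Delta -> Epsilon
  ancestors of Epsilon: {Gamma, Delta, Epsilon}
Common ancestors: {Gamma}
Walk up from Epsilon: Epsilon (not in ancestors of Beta), Delta (not in ancestors of Beta), Gamma (in ancestors of Beta)
Deepest common ancestor (LCA) = Gamma

Answer: Gamma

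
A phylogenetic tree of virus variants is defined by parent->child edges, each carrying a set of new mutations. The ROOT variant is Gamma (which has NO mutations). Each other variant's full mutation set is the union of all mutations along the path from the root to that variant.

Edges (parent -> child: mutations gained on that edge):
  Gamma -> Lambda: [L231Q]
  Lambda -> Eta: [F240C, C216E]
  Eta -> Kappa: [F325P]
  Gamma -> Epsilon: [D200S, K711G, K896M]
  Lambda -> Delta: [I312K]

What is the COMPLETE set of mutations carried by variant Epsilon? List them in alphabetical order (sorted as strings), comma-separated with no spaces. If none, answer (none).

Answer: D200S,K711G,K896M

Derivation:
At Gamma: gained [] -> total []
At Epsilon: gained ['D200S', 'K711G', 'K896M'] -> total ['D200S', 'K711G', 'K896M']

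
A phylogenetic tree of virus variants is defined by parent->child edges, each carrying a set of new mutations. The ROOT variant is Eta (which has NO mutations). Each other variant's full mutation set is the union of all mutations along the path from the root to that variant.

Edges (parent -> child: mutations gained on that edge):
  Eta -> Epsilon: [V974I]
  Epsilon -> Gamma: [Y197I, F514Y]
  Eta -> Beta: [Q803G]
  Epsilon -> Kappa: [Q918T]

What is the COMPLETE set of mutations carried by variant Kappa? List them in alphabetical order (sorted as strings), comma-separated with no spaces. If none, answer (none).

Answer: Q918T,V974I

Derivation:
At Eta: gained [] -> total []
At Epsilon: gained ['V974I'] -> total ['V974I']
At Kappa: gained ['Q918T'] -> total ['Q918T', 'V974I']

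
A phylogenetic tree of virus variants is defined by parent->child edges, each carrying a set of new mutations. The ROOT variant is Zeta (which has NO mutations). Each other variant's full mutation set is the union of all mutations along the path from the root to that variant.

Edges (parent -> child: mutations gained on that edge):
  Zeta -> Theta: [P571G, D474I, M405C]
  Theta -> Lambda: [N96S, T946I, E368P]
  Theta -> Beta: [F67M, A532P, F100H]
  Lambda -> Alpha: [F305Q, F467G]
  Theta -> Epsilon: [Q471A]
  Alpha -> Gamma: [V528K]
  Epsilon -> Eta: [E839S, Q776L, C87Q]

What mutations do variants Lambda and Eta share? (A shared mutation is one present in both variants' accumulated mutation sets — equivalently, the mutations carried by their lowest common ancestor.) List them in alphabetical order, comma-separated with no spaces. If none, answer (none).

Answer: D474I,M405C,P571G

Derivation:
Accumulating mutations along path to Lambda:
  At Zeta: gained [] -> total []
  At Theta: gained ['P571G', 'D474I', 'M405C'] -> total ['D474I', 'M405C', 'P571G']
  At Lambda: gained ['N96S', 'T946I', 'E368P'] -> total ['D474I', 'E368P', 'M405C', 'N96S', 'P571G', 'T946I']
Mutations(Lambda) = ['D474I', 'E368P', 'M405C', 'N96S', 'P571G', 'T946I']
Accumulating mutations along path to Eta:
  At Zeta: gained [] -> total []
  At Theta: gained ['P571G', 'D474I', 'M405C'] -> total ['D474I', 'M405C', 'P571G']
  At Epsilon: gained ['Q471A'] -> total ['D474I', 'M405C', 'P571G', 'Q471A']
  At Eta: gained ['E839S', 'Q776L', 'C87Q'] -> total ['C87Q', 'D474I', 'E839S', 'M405C', 'P571G', 'Q471A', 'Q776L']
Mutations(Eta) = ['C87Q', 'D474I', 'E839S', 'M405C', 'P571G', 'Q471A', 'Q776L']
Intersection: ['D474I', 'E368P', 'M405C', 'N96S', 'P571G', 'T946I'] ∩ ['C87Q', 'D474I', 'E839S', 'M405C', 'P571G', 'Q471A', 'Q776L'] = ['D474I', 'M405C', 'P571G']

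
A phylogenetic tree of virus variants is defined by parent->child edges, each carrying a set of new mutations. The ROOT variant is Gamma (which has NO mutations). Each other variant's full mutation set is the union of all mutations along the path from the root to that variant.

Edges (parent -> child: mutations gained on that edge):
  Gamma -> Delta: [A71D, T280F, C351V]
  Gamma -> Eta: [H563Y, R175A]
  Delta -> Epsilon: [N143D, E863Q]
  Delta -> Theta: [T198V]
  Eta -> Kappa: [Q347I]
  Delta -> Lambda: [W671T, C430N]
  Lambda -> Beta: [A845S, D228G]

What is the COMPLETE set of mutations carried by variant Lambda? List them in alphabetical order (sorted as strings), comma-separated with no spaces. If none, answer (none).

At Gamma: gained [] -> total []
At Delta: gained ['A71D', 'T280F', 'C351V'] -> total ['A71D', 'C351V', 'T280F']
At Lambda: gained ['W671T', 'C430N'] -> total ['A71D', 'C351V', 'C430N', 'T280F', 'W671T']

Answer: A71D,C351V,C430N,T280F,W671T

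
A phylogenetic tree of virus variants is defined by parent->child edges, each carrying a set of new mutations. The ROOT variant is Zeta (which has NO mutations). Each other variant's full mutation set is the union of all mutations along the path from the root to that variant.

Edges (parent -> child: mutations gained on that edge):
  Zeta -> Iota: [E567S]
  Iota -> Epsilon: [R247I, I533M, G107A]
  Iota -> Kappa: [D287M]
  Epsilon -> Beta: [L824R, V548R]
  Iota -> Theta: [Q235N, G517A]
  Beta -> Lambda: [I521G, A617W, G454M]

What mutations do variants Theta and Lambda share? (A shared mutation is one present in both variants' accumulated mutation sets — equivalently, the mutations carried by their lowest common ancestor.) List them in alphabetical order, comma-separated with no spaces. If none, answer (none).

Answer: E567S

Derivation:
Accumulating mutations along path to Theta:
  At Zeta: gained [] -> total []
  At Iota: gained ['E567S'] -> total ['E567S']
  At Theta: gained ['Q235N', 'G517A'] -> total ['E567S', 'G517A', 'Q235N']
Mutations(Theta) = ['E567S', 'G517A', 'Q235N']
Accumulating mutations along path to Lambda:
  At Zeta: gained [] -> total []
  At Iota: gained ['E567S'] -> total ['E567S']
  At Epsilon: gained ['R247I', 'I533M', 'G107A'] -> total ['E567S', 'G107A', 'I533M', 'R247I']
  At Beta: gained ['L824R', 'V548R'] -> total ['E567S', 'G107A', 'I533M', 'L824R', 'R247I', 'V548R']
  At Lambda: gained ['I521G', 'A617W', 'G454M'] -> total ['A617W', 'E567S', 'G107A', 'G454M', 'I521G', 'I533M', 'L824R', 'R247I', 'V548R']
Mutations(Lambda) = ['A617W', 'E567S', 'G107A', 'G454M', 'I521G', 'I533M', 'L824R', 'R247I', 'V548R']
Intersection: ['E567S', 'G517A', 'Q235N'] ∩ ['A617W', 'E567S', 'G107A', 'G454M', 'I521G', 'I533M', 'L824R', 'R247I', 'V548R'] = ['E567S']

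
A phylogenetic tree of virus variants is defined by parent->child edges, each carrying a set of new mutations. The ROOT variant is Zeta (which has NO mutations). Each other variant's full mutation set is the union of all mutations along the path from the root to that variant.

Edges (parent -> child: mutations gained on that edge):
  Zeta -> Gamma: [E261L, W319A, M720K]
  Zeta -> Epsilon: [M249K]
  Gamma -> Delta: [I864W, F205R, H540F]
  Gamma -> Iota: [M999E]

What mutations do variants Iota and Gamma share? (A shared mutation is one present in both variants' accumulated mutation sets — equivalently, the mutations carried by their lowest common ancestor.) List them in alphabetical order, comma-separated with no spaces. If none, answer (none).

Accumulating mutations along path to Iota:
  At Zeta: gained [] -> total []
  At Gamma: gained ['E261L', 'W319A', 'M720K'] -> total ['E261L', 'M720K', 'W319A']
  At Iota: gained ['M999E'] -> total ['E261L', 'M720K', 'M999E', 'W319A']
Mutations(Iota) = ['E261L', 'M720K', 'M999E', 'W319A']
Accumulating mutations along path to Gamma:
  At Zeta: gained [] -> total []
  At Gamma: gained ['E261L', 'W319A', 'M720K'] -> total ['E261L', 'M720K', 'W319A']
Mutations(Gamma) = ['E261L', 'M720K', 'W319A']
Intersection: ['E261L', 'M720K', 'M999E', 'W319A'] ∩ ['E261L', 'M720K', 'W319A'] = ['E261L', 'M720K', 'W319A']

Answer: E261L,M720K,W319A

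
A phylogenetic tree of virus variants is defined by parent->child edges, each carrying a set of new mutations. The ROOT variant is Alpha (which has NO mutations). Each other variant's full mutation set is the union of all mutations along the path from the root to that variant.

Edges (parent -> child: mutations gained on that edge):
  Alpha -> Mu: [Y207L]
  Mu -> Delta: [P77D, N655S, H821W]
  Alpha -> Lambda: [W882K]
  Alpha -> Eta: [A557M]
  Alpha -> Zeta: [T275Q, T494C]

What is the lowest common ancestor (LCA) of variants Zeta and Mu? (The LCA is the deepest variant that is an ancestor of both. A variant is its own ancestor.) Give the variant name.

Path from root to Zeta: Alpha -> Zeta
  ancestors of Zeta: {Alpha, Zeta}
Path from root to Mu: Alpha -> Mu
  ancestors of Mu: {Alpha, Mu}
Common ancestors: {Alpha}
Walk up from Mu: Mu (not in ancestors of Zeta), Alpha (in ancestors of Zeta)
Deepest common ancestor (LCA) = Alpha

Answer: Alpha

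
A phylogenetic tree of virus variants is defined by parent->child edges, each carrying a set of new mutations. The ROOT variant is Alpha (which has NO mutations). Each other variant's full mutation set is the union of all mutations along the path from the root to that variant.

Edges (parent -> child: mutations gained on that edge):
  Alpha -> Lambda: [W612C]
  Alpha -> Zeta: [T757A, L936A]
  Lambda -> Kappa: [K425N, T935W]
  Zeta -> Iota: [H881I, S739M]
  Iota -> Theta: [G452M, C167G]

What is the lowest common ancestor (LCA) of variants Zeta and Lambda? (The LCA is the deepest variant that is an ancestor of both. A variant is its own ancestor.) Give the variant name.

Answer: Alpha

Derivation:
Path from root to Zeta: Alpha -> Zeta
  ancestors of Zeta: {Alpha, Zeta}
Path from root to Lambda: Alpha -> Lambda
  ancestors of Lambda: {Alpha, Lambda}
Common ancestors: {Alpha}
Walk up from Lambda: Lambda (not in ancestors of Zeta), Alpha (in ancestors of Zeta)
Deepest common ancestor (LCA) = Alpha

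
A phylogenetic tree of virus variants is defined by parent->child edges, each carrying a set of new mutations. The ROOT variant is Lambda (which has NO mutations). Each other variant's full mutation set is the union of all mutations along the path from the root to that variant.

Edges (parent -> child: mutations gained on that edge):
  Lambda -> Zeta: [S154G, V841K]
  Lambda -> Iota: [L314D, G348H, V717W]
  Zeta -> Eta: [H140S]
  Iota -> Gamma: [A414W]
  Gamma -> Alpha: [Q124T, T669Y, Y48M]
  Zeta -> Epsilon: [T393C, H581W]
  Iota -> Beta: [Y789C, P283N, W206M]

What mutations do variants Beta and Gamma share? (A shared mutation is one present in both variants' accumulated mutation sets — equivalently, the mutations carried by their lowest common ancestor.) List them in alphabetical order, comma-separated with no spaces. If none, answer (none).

Answer: G348H,L314D,V717W

Derivation:
Accumulating mutations along path to Beta:
  At Lambda: gained [] -> total []
  At Iota: gained ['L314D', 'G348H', 'V717W'] -> total ['G348H', 'L314D', 'V717W']
  At Beta: gained ['Y789C', 'P283N', 'W206M'] -> total ['G348H', 'L314D', 'P283N', 'V717W', 'W206M', 'Y789C']
Mutations(Beta) = ['G348H', 'L314D', 'P283N', 'V717W', 'W206M', 'Y789C']
Accumulating mutations along path to Gamma:
  At Lambda: gained [] -> total []
  At Iota: gained ['L314D', 'G348H', 'V717W'] -> total ['G348H', 'L314D', 'V717W']
  At Gamma: gained ['A414W'] -> total ['A414W', 'G348H', 'L314D', 'V717W']
Mutations(Gamma) = ['A414W', 'G348H', 'L314D', 'V717W']
Intersection: ['G348H', 'L314D', 'P283N', 'V717W', 'W206M', 'Y789C'] ∩ ['A414W', 'G348H', 'L314D', 'V717W'] = ['G348H', 'L314D', 'V717W']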